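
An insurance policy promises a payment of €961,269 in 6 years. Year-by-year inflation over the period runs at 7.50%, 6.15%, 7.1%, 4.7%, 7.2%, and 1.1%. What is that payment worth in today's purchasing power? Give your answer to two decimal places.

€693,161.42

Price-level factor over 6 years: 1.0750 × 1.0615 × 1.071 × 1.047 × 1.072 × 1.011 ≈ 1.3867895366.
Purchasing power today: €961,269 divided by that factor.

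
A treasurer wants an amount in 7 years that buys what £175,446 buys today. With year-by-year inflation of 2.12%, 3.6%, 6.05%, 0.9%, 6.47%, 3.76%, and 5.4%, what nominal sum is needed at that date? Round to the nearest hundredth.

£231,267.02

Cumulative price-level factor: 1.0212 × 1.036 × 1.0605 × 1.009 × 1.0647 × 1.0376 × 1.054 ≈ 1.3181663738.
Multiplying £175,446 by the price-level factor gives the future nominal sum.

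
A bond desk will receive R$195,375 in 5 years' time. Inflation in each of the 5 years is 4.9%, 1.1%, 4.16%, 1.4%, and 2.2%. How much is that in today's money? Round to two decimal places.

Price-level factor over 5 years: 1.049 × 1.011 × 1.0416 × 1.014 × 1.022 ≈ 1.1447653241.
Purchasing power today: R$195,375 divided by that factor.

R$170,668.17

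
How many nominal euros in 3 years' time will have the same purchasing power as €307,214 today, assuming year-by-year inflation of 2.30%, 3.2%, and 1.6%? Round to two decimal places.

Cumulative price-level factor: 1.0230 × 1.032 × 1.016 = 1.072627776.
Multiplying €307,214 by the price-level factor gives the future nominal sum.

€329,526.27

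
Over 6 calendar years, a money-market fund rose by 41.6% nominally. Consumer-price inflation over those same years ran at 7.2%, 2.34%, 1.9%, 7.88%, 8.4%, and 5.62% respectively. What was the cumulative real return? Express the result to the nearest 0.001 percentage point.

Cumulative inflation factor: 1.072 × 1.0234 × 1.019 × 1.0788 × 1.084 × 1.0562 ≈ 1.38080.
Nominal growth factor: 1.41600. Real growth factor = 1.41600 / 1.38080 ≈ 1.02549.
Total real return ≈ 2.5492%.

2.549%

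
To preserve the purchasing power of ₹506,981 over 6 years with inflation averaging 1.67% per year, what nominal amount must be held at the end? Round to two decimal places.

₹559,949.20

Cumulative price-level factor: (1+1.67%)^6 ≈ 1.1044776738.
Multiplying ₹506,981 by the price-level factor gives the future nominal sum.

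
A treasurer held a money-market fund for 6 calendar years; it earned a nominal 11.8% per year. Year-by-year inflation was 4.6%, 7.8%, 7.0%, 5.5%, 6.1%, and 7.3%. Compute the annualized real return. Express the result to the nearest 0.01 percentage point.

5.10%

Cumulative inflation factor: 1.046 × 1.078 × 1.070 × 1.055 × 1.061 × 1.073 ≈ 1.44911.
Nominal growth factor: 1.95277. Real growth factor = 1.95277 / 1.44911 ≈ 1.34756.
Annualized: 1.34756^(1/6) − 1 ≈ 0.05097.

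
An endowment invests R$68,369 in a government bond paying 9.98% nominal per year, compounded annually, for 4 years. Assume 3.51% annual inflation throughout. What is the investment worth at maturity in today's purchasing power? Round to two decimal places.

R$87,133.44

Nominal value at maturity: R$68,369 × (1 + 9.98%)^4 ≈ R$100,026.27.
Price-level factor over 4 years: (1 + 3.51%)^4 ≈ 1.1479665521.
The maturity value deflated by that factor is the answer in today's purchasing power.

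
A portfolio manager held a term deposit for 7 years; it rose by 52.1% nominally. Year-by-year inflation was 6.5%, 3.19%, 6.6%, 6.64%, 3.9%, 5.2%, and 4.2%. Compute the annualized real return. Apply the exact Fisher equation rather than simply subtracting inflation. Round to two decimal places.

0.96%

Cumulative inflation factor: 1.065 × 1.0319 × 1.066 × 1.0664 × 1.039 × 1.052 × 1.042 ≈ 1.42286.
Nominal growth factor: 1.52100. Real growth factor = 1.52100 / 1.42286 ≈ 1.06897.
Annualized: 1.06897^(1/7) − 1 ≈ 0.00957.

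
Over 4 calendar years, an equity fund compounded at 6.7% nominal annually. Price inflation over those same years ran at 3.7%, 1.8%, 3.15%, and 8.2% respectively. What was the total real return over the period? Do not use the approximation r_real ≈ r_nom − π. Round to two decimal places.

Cumulative inflation factor: 1.037 × 1.018 × 1.0315 × 1.082 ≈ 1.17821.
Nominal growth factor: 1.29616. Real growth factor = 1.29616 / 1.17821 ≈ 1.10011.
Total real return ≈ 10.0106%.

10.01%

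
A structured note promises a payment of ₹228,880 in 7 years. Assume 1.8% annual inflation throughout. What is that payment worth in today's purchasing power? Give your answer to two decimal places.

Price-level factor over 7 years: (1 + 1.8%)^7 ≈ 1.1330118341.
Purchasing power today: ₹228,880 divided by that factor.

₹202,010.25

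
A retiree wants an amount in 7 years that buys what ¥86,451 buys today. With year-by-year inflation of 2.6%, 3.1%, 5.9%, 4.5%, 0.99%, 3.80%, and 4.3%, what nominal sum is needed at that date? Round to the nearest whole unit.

¥110,649

Cumulative price-level factor: 1.026 × 1.031 × 1.059 × 1.045 × 1.0099 × 1.0380 × 1.043 ≈ 1.2799066949.
Multiplying ¥86,451 by the price-level factor gives the future nominal sum.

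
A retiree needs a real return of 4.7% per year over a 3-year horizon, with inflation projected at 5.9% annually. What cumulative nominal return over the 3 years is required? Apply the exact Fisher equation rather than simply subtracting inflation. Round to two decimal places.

Required annual nominal rate: (1+4.7%)(1+5.9%) − 1 = 10.8773%.
Cumulative over 3 years: (1 + 0.108773)^3 − 1 ≈ 0.36310.

36.31%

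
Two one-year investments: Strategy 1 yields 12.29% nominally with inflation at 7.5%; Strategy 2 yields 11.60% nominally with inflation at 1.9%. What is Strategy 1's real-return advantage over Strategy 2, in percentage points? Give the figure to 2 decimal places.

Strategy 1 real return: 1.1229/1.075 − 1 = 4.456%.
Strategy 2 real return: 1.1160/1.019 − 1 = 9.519%.
Difference: 4.456 − 9.519 = -5.063 pp.

-5.06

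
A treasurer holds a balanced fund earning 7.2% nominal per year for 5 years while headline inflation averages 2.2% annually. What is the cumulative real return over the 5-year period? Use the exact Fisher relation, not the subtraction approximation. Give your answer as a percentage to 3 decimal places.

26.975%

The annual real rate is (1+7.2%)/(1+2.2%) − 1 = 4.8924%.
Compounded over 5 years: (1 + 0.048924)^5 − 1 ≈ 0.26975.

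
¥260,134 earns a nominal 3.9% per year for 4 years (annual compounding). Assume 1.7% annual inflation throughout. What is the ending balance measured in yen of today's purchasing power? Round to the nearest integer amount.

¥283,384

Nominal value at maturity: ¥260,134 × (1 + 3.9%)^4 ≈ ¥303,151.
Price-level factor over 4 years: (1 + 1.7%)^4 ≈ 1.0697537355.
Dividing the nominal maturity value by the price-level factor gives the value in today's money.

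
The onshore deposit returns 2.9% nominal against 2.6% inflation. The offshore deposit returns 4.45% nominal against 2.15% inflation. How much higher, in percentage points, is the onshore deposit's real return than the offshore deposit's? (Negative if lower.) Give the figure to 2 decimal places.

The onshore deposit real return: 1.029/1.026 − 1 = 0.292%.
The offshore deposit real return: 1.0445/1.0215 − 1 = 2.252%.
Difference: 0.292 − 2.252 = -1.960 pp.

-1.96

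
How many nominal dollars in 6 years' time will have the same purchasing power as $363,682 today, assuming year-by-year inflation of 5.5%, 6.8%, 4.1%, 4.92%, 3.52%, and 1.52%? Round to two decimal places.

$470,360.02

Cumulative price-level factor: 1.055 × 1.068 × 1.041 × 1.0492 × 1.0352 × 1.0152 ≈ 1.2933277504.
Multiplying $363,682 by the price-level factor gives the future nominal sum.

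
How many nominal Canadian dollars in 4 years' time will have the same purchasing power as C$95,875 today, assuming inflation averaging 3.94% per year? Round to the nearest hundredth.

Cumulative price-level factor: (1+3.94%)^4 ≈ 1.1671612218.
Multiplying C$95,875 by the price-level factor gives the future nominal sum.

C$111,901.58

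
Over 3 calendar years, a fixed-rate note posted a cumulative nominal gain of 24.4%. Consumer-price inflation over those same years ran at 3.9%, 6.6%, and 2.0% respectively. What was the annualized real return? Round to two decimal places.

Cumulative inflation factor: 1.039 × 1.066 × 1.020 ≈ 1.12973.
Nominal growth factor: 1.24400. Real growth factor = 1.24400 / 1.12973 ≈ 1.10115.
Annualized: 1.10115^(1/3) − 1 ≈ 0.03264.

3.26%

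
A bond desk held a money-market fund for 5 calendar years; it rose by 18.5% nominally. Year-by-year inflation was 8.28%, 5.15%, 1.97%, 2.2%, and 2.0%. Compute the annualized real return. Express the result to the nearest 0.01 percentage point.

-0.42%

Cumulative inflation factor: 1.0828 × 1.0515 × 1.0197 × 1.022 × 1.020 ≈ 1.21027.
Nominal growth factor: 1.18500. Real growth factor = 1.18500 / 1.21027 ≈ 0.97912.
Annualized: 0.97912^(1/5) − 1 ≈ -0.00421.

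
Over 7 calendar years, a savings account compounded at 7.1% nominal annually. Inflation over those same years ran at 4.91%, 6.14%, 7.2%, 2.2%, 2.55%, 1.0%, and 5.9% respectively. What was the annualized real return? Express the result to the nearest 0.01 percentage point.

2.74%

Cumulative inflation factor: 1.0491 × 1.0614 × 1.072 × 1.022 × 1.0255 × 1.010 × 1.059 ≈ 1.33812.
Nominal growth factor: 1.61632. Real growth factor = 1.61632 / 1.33812 ≈ 1.20790.
Annualized: 1.20790^(1/7) − 1 ≈ 0.02735.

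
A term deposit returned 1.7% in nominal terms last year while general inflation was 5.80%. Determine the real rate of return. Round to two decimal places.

-3.88%

Real return via the Fisher equation: (1 + 1.7%)/(1 + 5.80%) − 1 = 1.017/1.0580 − 1 ≈ -0.03875.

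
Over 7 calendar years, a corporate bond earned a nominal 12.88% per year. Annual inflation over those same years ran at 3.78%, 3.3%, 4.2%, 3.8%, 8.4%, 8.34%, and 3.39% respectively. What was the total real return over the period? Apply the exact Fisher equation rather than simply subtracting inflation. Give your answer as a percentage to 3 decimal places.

65.861%

Cumulative inflation factor: 1.0378 × 1.033 × 1.042 × 1.038 × 1.084 × 1.0834 × 1.0339 ≈ 1.40791.
Nominal growth factor: 2.33517. Real growth factor = 2.33517 / 1.40791 ≈ 1.65861.
Total real return ≈ 65.8606%.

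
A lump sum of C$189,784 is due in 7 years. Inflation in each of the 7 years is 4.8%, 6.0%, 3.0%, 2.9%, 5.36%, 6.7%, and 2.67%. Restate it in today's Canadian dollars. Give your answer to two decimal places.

C$139,654.88

Price-level factor over 7 years: 1.048 × 1.060 × 1.030 × 1.029 × 1.0536 × 1.067 × 1.0267 ≈ 1.3589500401.
Purchasing power today: C$189,784 divided by that factor.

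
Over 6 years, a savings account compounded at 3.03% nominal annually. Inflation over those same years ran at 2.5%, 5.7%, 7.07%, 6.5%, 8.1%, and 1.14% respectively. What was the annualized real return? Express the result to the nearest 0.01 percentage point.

Cumulative inflation factor: 1.025 × 1.057 × 1.0707 × 1.065 × 1.081 × 1.0114 ≈ 1.35072.
Nominal growth factor: 1.19614. Real growth factor = 1.19614 / 1.35072 ≈ 0.88556.
Annualized: 0.88556^(1/6) − 1 ≈ -0.02005.

-2.01%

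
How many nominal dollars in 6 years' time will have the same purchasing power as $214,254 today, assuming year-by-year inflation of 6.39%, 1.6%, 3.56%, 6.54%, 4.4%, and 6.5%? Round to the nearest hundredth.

$284,104.62

Cumulative price-level factor: 1.0639 × 1.016 × 1.0356 × 1.0654 × 1.044 × 1.065 ≈ 1.3260178109.
Multiplying $214,254 by the price-level factor gives the future nominal sum.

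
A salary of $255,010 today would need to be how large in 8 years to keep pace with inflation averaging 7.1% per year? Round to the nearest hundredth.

Cumulative price-level factor: (1+7.1%)^8 ≈ 1.7310745307.
Multiplying $255,010 by the price-level factor gives the future nominal sum.

$441,441.32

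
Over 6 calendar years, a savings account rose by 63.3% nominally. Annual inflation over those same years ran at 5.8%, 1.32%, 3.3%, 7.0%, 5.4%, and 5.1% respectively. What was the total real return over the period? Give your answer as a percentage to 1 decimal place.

24.4%

Cumulative inflation factor: 1.058 × 1.0132 × 1.033 × 1.070 × 1.054 × 1.051 ≈ 1.31253.
Nominal growth factor: 1.63300. Real growth factor = 1.63300 / 1.31253 ≈ 1.24416.
Total real return ≈ 24.4165%.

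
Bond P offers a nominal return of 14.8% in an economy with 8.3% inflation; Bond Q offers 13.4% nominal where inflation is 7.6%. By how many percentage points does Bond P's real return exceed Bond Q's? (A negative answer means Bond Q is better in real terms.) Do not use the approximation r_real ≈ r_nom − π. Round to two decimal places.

0.61

Bond P real return: 1.148/1.083 − 1 = 6.002%.
Bond Q real return: 1.134/1.076 − 1 = 5.390%.
Difference: 6.002 − 5.390 = 0.612 pp.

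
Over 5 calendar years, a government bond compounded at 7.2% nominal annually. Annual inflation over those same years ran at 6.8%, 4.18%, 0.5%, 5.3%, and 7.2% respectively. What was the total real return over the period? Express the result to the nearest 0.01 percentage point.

12.16%

Cumulative inflation factor: 1.068 × 1.0418 × 1.005 × 1.053 × 1.072 ≈ 1.26225.
Nominal growth factor: 1.41571. Real growth factor = 1.41571 / 1.26225 ≈ 1.12158.
Total real return ≈ 12.1577%.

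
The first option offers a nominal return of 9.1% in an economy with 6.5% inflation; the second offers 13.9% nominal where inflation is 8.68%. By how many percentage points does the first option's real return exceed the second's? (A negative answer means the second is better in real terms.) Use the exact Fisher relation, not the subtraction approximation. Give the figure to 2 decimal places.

The first option real return: 1.091/1.065 − 1 = 2.441%.
The second real return: 1.139/1.0868 − 1 = 4.803%.
Difference: 2.441 − 4.803 = -2.362 pp.

-2.36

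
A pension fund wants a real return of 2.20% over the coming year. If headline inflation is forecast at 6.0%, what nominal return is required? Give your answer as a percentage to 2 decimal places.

8.33%

By the Fisher equation, 1 + r_nom = (1 + 2.20%)(1 + 6.0%) = 1.0220 × 1.060 = 1.08332.
So r_nom = 8.332%.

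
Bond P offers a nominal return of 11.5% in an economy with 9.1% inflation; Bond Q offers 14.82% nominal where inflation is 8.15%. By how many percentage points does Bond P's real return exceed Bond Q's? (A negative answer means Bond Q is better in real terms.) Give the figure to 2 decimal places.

-3.97

Bond P real return: 1.115/1.091 − 1 = 2.200%.
Bond Q real return: 1.1482/1.0815 − 1 = 6.167%.
Difference: 2.200 − 6.167 = -3.967 pp.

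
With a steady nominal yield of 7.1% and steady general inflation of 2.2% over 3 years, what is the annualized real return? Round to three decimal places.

With constant rates the annual real return is the same each year: (1+7.1%)/(1+2.2%) − 1 = 0.04795.

4.795%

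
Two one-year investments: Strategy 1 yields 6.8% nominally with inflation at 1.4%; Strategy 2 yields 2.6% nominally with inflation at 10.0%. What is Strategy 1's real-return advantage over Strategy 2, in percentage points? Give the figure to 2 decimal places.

12.05

Strategy 1 real return: 1.068/1.014 − 1 = 5.325%.
Strategy 2 real return: 1.026/1.100 − 1 = -6.727%.
Difference: 5.325 − (-6.727) = 12.052 pp.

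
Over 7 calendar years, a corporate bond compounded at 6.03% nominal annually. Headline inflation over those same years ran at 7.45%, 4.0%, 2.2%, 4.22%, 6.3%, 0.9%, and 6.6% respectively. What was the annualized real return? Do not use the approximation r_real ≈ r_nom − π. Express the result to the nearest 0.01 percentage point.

Cumulative inflation factor: 1.0745 × 1.040 × 1.022 × 1.0422 × 1.063 × 1.009 × 1.066 ≈ 1.36089.
Nominal growth factor: 1.50661. Real growth factor = 1.50661 / 1.36089 ≈ 1.10708.
Annualized: 1.10708^(1/7) − 1 ≈ 0.01464.

1.46%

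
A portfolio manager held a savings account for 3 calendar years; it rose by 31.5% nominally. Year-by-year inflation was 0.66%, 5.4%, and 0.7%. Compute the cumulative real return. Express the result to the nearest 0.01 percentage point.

23.08%

Cumulative inflation factor: 1.0066 × 1.054 × 1.007 ≈ 1.06838.
Nominal growth factor: 1.31500. Real growth factor = 1.31500 / 1.06838 ≈ 1.23083.
Total real return ≈ 23.0832%.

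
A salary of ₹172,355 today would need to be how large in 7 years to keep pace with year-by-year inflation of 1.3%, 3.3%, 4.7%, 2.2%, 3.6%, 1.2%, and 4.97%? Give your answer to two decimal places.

Cumulative price-level factor: 1.013 × 1.033 × 1.047 × 1.022 × 1.036 × 1.012 × 1.0497 ≈ 1.2322896744.
Multiplying ₹172,355 by the price-level factor gives the future nominal sum.

₹212,391.29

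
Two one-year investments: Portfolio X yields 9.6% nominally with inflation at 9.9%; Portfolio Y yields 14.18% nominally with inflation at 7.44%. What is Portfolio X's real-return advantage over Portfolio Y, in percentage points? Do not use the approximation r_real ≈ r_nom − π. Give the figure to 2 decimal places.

Portfolio X real return: 1.096/1.099 − 1 = -0.273%.
Portfolio Y real return: 1.1418/1.0744 − 1 = 6.273%.
Difference: -0.273 − 6.273 = -6.546 pp.

-6.55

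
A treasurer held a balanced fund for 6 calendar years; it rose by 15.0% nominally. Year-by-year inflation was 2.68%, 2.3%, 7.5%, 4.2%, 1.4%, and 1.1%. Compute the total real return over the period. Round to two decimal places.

-4.66%

Cumulative inflation factor: 1.0268 × 1.023 × 1.075 × 1.042 × 1.014 × 1.011 ≈ 1.20622.
Nominal growth factor: 1.15000. Real growth factor = 1.15000 / 1.20622 ≈ 0.95339.
Total real return ≈ -4.6609%.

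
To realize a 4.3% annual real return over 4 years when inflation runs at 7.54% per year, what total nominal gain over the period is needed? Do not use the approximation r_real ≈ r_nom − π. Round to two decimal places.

58.28%

Required annual nominal rate: (1+4.3%)(1+7.54%) − 1 = 12.16422%.
Cumulative over 4 years: (1 + 0.1216422)^4 − 1 ≈ 0.58277.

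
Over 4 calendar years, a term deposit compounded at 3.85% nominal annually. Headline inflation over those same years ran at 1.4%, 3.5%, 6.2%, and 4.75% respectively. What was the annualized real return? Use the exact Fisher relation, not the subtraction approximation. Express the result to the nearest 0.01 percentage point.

-0.09%

Cumulative inflation factor: 1.014 × 1.035 × 1.062 × 1.0475 ≈ 1.16750.
Nominal growth factor: 1.16312. Real growth factor = 1.16312 / 1.16750 ≈ 0.99625.
Annualized: 0.99625^(1/4) − 1 ≈ -0.00094.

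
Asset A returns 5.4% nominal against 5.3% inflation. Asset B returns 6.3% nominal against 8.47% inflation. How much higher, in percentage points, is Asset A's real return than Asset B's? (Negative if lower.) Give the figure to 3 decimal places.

2.096

Asset A real return: 1.054/1.053 − 1 = 0.0950%.
Asset B real return: 1.063/1.0847 − 1 = -2.0006%.
Difference: 0.0950 − (-2.0006) = 2.0956 pp.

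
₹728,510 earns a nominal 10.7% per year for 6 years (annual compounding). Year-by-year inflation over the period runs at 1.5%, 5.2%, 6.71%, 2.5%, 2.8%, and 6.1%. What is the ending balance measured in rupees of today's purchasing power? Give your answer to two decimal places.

₹1,052,451.22

Nominal value at maturity: ₹728,510 × (1 + 10.7%)^6 ≈ ₹1,340,668.00.
Price-level factor over 6 years: 1.015 × 1.052 × 1.0671 × 1.025 × 1.028 × 1.061 ≈ 1.2738528584.
The maturity value deflated by that factor is the answer in today's purchasing power.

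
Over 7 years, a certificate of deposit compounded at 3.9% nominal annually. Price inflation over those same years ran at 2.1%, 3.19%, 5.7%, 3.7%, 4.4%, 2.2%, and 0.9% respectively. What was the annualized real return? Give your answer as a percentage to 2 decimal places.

Cumulative inflation factor: 1.021 × 1.0319 × 1.057 × 1.037 × 1.044 × 1.022 × 1.009 ≈ 1.24325.
Nominal growth factor: 1.30710. Real growth factor = 1.30710 / 1.24325 ≈ 1.05135.
Annualized: 1.05135^(1/7) − 1 ≈ 0.00718.

0.72%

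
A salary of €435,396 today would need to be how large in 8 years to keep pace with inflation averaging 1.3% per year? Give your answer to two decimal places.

Cumulative price-level factor: (1+1.3%)^8 ≈ 1.1088570522.
Multiplying €435,396 by the price-level factor gives the future nominal sum.

€482,791.93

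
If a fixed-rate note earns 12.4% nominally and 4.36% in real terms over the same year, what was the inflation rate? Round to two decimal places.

From (1+r_nom) = (1+r_real)(1+π), we get 1+π = (1 + 12.4%)/(1 + 4.36%) = 1.124/1.0436 ≈ 1.07704.
So π ≈ 7.7041%.

7.70%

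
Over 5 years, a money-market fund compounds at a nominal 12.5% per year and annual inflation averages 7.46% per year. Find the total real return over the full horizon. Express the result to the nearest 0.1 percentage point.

The annual real rate is (1+12.5%)/(1+7.46%) − 1 = 4.6901%.
Compounded over 5 years: (1 + 0.046901)^5 − 1 ≈ 0.25756.

25.8%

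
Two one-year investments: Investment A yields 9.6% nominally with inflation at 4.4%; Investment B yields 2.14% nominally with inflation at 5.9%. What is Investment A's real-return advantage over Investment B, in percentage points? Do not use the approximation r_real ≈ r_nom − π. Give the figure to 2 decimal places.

8.53

Investment A real return: 1.096/1.044 − 1 = 4.981%.
Investment B real return: 1.0214/1.059 − 1 = -3.551%.
Difference: 4.981 − (-3.551) = 8.532 pp.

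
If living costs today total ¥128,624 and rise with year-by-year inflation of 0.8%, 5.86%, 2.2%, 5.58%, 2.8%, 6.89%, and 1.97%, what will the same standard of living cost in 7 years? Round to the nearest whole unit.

¥165,939

Cumulative price-level factor: 1.008 × 1.0586 × 1.022 × 1.0558 × 1.028 × 1.0689 × 1.0197 ≈ 1.2901125092.
Multiplying ¥128,624 by the price-level factor gives the future nominal sum.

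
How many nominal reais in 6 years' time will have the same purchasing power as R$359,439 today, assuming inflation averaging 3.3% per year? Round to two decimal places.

R$436,744.18

Cumulative price-level factor: (1+3.3%)^6 ≈ 1.2150717649.
The nominal amount required is R$359,439 scaled up by that factor.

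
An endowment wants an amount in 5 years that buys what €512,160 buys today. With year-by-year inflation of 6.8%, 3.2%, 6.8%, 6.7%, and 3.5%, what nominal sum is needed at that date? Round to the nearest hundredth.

Cumulative price-level factor: 1.068 × 1.032 × 1.068 × 1.067 × 1.035 ≈ 1.2999509684.
The nominal amount required is €512,160 scaled up by that factor.

€665,782.89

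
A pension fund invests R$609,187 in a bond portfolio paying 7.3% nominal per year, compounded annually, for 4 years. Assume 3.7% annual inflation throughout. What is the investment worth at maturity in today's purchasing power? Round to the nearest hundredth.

R$698,287.86

Nominal value at maturity: R$609,187 × (1 + 7.3%)^4 ≈ R$807,512.99.
Price-level factor over 4 years: (1 + 3.7%)^4 ≈ 1.1564184862.
The maturity value deflated by that factor is the answer in today's purchasing power.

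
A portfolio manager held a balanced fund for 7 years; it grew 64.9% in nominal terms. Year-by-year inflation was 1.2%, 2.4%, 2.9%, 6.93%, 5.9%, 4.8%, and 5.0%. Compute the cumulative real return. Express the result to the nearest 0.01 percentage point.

Cumulative inflation factor: 1.012 × 1.024 × 1.029 × 1.0693 × 1.059 × 1.048 × 1.050 ≈ 1.32875.
Nominal growth factor: 1.64900. Real growth factor = 1.64900 / 1.32875 ≈ 1.24102.
Total real return ≈ 24.1020%.

24.10%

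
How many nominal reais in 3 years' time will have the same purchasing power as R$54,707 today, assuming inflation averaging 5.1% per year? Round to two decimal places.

Cumulative price-level factor: (1+5.1%)^3 = 1.160935651.
The nominal amount required is R$54,707 scaled up by that factor.

R$63,511.31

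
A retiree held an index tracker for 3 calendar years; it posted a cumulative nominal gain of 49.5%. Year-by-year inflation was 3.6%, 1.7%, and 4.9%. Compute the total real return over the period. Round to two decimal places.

Cumulative inflation factor: 1.036 × 1.017 × 1.049 ≈ 1.10524.
Nominal growth factor: 1.49500. Real growth factor = 1.49500 / 1.10524 ≈ 1.35265.
Total real return ≈ 35.2649%.

35.26%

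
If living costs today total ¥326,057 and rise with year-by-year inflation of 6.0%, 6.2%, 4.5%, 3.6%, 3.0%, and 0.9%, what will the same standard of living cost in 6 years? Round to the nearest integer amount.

Cumulative price-level factor: 1.060 × 1.062 × 1.045 × 1.036 × 1.030 × 1.009 ≈ 1.2665863952.
Multiplying ¥326,057 by the price-level factor gives the future nominal sum.

¥412,979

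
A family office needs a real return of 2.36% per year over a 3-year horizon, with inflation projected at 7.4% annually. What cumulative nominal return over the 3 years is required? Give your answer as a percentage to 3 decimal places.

32.863%

Required annual nominal rate: (1+2.36%)(1+7.4%) − 1 = 9.93464%.
Cumulative over 3 years: (1 + 0.0993464)^3 − 1 ≈ 0.32863.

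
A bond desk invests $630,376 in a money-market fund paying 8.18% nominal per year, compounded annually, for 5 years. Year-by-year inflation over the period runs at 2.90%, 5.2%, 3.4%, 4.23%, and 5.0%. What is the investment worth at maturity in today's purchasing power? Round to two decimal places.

$762,431.56

Nominal value at maturity: $630,376 × (1 + 8.18%)^5 ≈ $933,973.50.
Price-level factor over 5 years: 1.0290 × 1.052 × 1.034 × 1.0423 × 1.050 ≈ 1.2249932346.
Dividing the nominal maturity value by the price-level factor gives the value in today's money.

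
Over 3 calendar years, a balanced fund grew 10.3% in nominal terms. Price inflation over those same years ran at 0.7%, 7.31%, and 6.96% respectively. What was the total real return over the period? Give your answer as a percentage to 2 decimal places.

Cumulative inflation factor: 1.007 × 1.0731 × 1.0696 ≈ 1.15582.
Nominal growth factor: 1.10300. Real growth factor = 1.10300 / 1.15582 ≈ 0.95430.
Total real return ≈ -4.5701%.

-4.57%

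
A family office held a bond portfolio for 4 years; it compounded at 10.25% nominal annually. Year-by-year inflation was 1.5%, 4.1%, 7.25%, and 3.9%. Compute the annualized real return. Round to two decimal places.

Cumulative inflation factor: 1.015 × 1.041 × 1.0725 × 1.039 ≈ 1.17742.
Nominal growth factor: 1.47746. Real growth factor = 1.47746 / 1.17742 ≈ 1.25483.
Annualized: 1.25483^(1/4) − 1 ≈ 0.05839.

5.84%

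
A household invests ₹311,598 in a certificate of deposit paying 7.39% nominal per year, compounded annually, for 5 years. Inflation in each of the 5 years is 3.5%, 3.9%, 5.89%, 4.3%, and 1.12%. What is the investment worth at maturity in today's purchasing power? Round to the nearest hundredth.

₹370,579.73

Nominal value at maturity: ₹311,598 × (1 + 7.39%)^5 ≈ ₹445,055.19.
Price-level factor over 5 years: 1.035 × 1.039 × 1.0589 × 1.043 × 1.0112 ≈ 1.2009701551.
Dividing the nominal maturity value by the price-level factor gives the value in today's money.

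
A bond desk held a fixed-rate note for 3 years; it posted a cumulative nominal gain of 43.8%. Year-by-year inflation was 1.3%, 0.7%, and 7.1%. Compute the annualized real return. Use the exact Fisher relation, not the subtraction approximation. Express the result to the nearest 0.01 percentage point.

Cumulative inflation factor: 1.013 × 1.007 × 1.071 ≈ 1.09252.
Nominal growth factor: 1.43800. Real growth factor = 1.43800 / 1.09252 ≈ 1.31623.
Annualized: 1.31623^(1/3) − 1 ≈ 0.09591.

9.59%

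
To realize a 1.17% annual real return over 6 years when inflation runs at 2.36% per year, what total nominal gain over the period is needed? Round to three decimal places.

23.337%

Required annual nominal rate: (1+1.17%)(1+2.36%) − 1 = 3.557612%.
Cumulative over 6 years: (1 + 0.03557612)^6 − 1 ≈ 0.23337.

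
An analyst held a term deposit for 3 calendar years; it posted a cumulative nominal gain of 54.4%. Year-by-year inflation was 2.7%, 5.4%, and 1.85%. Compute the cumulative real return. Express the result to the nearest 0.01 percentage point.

Cumulative inflation factor: 1.027 × 1.054 × 1.0185 ≈ 1.10248.
Nominal growth factor: 1.54400. Real growth factor = 1.54400 / 1.10248 ≈ 1.40047.
Total real return ≈ 40.0475%.

40.05%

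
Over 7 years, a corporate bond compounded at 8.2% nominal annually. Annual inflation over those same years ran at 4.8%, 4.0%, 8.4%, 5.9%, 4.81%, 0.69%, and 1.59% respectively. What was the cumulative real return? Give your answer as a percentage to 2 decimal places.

Cumulative inflation factor: 1.048 × 1.040 × 1.084 × 1.059 × 1.0481 × 1.0069 × 1.0159 ≈ 1.34140.
Nominal growth factor: 1.73616. Real growth factor = 1.73616 / 1.34140 ≈ 1.29429.
Total real return ≈ 29.4288%.

29.43%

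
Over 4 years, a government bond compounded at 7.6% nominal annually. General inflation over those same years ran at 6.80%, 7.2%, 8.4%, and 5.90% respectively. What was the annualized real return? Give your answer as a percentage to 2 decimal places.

Cumulative inflation factor: 1.0680 × 1.072 × 1.084 × 1.0590 ≈ 1.31429.
Nominal growth factor: 1.34045. Real growth factor = 1.34045 / 1.31429 ≈ 1.01990.
Annualized: 1.01990^(1/4) − 1 ≈ 0.00494.

0.49%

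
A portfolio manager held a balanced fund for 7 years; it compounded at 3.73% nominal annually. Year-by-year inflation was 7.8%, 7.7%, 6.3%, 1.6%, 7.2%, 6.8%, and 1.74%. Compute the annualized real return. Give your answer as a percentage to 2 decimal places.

-1.73%

Cumulative inflation factor: 1.078 × 1.077 × 1.063 × 1.016 × 1.072 × 1.068 × 1.0174 ≈ 1.46056.
Nominal growth factor: 1.29220. Real growth factor = 1.29220 / 1.46056 ≈ 0.88473.
Annualized: 0.88473^(1/7) − 1 ≈ -0.01734.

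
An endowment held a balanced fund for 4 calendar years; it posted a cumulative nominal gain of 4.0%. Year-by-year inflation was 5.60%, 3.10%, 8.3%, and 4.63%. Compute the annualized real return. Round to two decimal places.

Cumulative inflation factor: 1.0560 × 1.0310 × 1.083 × 1.0463 ≈ 1.23369.
Nominal growth factor: 1.04000. Real growth factor = 1.04000 / 1.23369 ≈ 0.84300.
Annualized: 0.84300^(1/4) − 1 ≈ -0.04180.

-4.18%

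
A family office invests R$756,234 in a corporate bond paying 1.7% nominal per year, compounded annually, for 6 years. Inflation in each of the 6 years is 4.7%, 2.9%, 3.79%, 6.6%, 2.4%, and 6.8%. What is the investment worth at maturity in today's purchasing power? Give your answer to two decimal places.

R$641,853.53

Nominal value at maturity: R$756,234 × (1 + 1.7%)^6 ≈ R$836,723.40.
Price-level factor over 6 years: 1.047 × 1.029 × 1.0379 × 1.066 × 1.024 × 1.068 ≈ 1.3036048946.
Dividing the nominal maturity value by the price-level factor gives the value in today's money.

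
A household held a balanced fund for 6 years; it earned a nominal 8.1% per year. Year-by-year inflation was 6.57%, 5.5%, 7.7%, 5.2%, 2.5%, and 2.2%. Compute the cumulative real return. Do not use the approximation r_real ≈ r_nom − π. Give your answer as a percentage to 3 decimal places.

Cumulative inflation factor: 1.0657 × 1.055 × 1.077 × 1.052 × 1.025 × 1.022 ≈ 1.33442.
Nominal growth factor: 1.59571. Real growth factor = 1.59571 / 1.33442 ≈ 1.19581.
Total real return ≈ 19.5805%.

19.581%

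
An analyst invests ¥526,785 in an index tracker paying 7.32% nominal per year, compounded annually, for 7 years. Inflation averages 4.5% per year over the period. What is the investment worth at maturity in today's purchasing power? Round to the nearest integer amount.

¥634,723

Nominal value at maturity: ¥526,785 × (1 + 7.32%)^7 ≈ ¥863,770.
Price-level factor over 7 years: (1 + 4.5%)^7 ≈ 1.3608618305.
The maturity value deflated by that factor is the answer in today's purchasing power.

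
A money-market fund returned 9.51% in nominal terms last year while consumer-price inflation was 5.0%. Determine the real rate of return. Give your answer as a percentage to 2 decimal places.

4.30%

Real return via the Fisher equation: (1 + 9.51%)/(1 + 5.0%) − 1 = 1.0951/1.050 − 1 ≈ 0.04295.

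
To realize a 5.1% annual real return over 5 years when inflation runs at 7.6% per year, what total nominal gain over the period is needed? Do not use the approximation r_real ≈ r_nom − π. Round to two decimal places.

Required annual nominal rate: (1+5.1%)(1+7.6%) − 1 = 13.0876%.
Cumulative over 5 years: (1 + 0.130876)^5 − 1 ≈ 0.84959.

84.96%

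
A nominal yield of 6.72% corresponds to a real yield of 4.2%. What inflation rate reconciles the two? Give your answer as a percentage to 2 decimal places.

From (1+r_nom) = (1+r_real)(1+π), we get 1+π = (1 + 6.72%)/(1 + 4.2%) = 1.0672/1.042 ≈ 1.02418.
So π ≈ 2.4184%.

2.42%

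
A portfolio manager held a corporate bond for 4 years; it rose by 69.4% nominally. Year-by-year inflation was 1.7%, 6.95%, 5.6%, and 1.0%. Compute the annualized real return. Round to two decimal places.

Cumulative inflation factor: 1.017 × 1.0695 × 1.056 × 1.010 ≈ 1.16008.
Nominal growth factor: 1.69400. Real growth factor = 1.69400 / 1.16008 ≈ 1.46025.
Annualized: 1.46025^(1/4) − 1 ≈ 0.09928.

9.93%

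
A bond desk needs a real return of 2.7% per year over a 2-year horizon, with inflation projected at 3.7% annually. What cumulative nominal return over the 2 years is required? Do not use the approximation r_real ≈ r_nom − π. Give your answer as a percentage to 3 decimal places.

Required annual nominal rate: (1+2.7%)(1+3.7%) − 1 = 6.4999%.
Cumulative over 2 years: (1 + 0.064999)^2 − 1 ≈ 0.13422.

13.422%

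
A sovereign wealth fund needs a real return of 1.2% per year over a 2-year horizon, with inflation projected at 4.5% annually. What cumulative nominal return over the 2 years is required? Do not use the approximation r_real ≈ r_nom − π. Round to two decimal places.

11.84%

Required annual nominal rate: (1+1.2%)(1+4.5%) − 1 = 5.754%.
Cumulative over 2 years: (1 + 0.05754)^2 − 1 ≈ 0.11839.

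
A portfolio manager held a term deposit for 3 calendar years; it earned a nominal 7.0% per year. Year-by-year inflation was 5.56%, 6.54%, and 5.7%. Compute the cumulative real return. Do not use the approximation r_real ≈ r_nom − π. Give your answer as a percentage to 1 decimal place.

Cumulative inflation factor: 1.0556 × 1.0654 × 1.057 ≈ 1.18874.
Nominal growth factor: 1.22504. Real growth factor = 1.22504 / 1.18874 ≈ 1.03054.
Total real return ≈ 3.0539%.

3.1%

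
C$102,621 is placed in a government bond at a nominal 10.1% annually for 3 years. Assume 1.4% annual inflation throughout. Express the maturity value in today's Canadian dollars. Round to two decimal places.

C$131,366.41

Nominal value at maturity: C$102,621 × (1 + 10.1%)^3 ≈ C$136,961.40.
Price-level factor over 3 years: (1 + 1.4%)^3 = 1.042590744.
Dividing the nominal maturity value by the price-level factor gives the value in today's money.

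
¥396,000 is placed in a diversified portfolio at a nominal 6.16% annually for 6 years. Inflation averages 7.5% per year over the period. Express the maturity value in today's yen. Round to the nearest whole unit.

¥367,291

Nominal value at maturity: ¥396,000 × (1 + 6.16%)^6 ≈ ¥566,840.
Price-level factor over 6 years: (1 + 7.5%)^6 ≈ 1.5433015256.
The maturity value deflated by that factor is the answer in today's purchasing power.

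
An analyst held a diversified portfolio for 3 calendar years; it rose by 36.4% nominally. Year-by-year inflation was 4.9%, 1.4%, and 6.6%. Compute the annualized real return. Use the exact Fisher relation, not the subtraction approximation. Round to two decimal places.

Cumulative inflation factor: 1.049 × 1.014 × 1.066 ≈ 1.13389.
Nominal growth factor: 1.36400. Real growth factor = 1.36400 / 1.13389 ≈ 1.20294.
Annualized: 1.20294^(1/3) − 1 ≈ 0.06353.

6.35%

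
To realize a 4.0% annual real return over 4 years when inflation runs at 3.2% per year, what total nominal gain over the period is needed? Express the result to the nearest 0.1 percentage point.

Required annual nominal rate: (1+4.0%)(1+3.2%) − 1 = 7.328%.
Cumulative over 4 years: (1 + 0.07328)^4 − 1 ≈ 0.32694.

32.7%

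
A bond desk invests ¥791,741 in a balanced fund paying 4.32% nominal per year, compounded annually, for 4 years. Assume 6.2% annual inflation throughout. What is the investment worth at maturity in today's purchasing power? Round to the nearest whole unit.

Nominal value at maturity: ¥791,741 × (1 + 4.32%)^4 ≈ ¥937,677.
Price-level factor over 4 years: (1 + 6.2%)^4 ≈ 1.2720320883.
The maturity value deflated by that factor is the answer in today's purchasing power.

¥737,149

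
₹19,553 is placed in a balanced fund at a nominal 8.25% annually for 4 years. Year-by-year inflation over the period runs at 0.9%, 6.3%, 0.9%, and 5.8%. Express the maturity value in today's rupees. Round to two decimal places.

₹23,448.97

Nominal value at maturity: ₹19,553 × (1 + 8.25%)^4 ≈ ₹26,848.81.
Price-level factor over 4 years: 1.009 × 1.063 × 1.009 × 1.058 ≈ 1.1449888690.
The maturity value deflated by that factor is the answer in today's purchasing power.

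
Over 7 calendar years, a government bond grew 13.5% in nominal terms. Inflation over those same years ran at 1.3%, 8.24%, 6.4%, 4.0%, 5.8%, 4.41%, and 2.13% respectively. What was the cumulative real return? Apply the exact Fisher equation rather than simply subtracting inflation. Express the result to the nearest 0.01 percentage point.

-17.08%

Cumulative inflation factor: 1.013 × 1.0824 × 1.064 × 1.040 × 1.058 × 1.0441 × 1.0213 ≈ 1.36884.
Nominal growth factor: 1.13500. Real growth factor = 1.13500 / 1.36884 ≈ 0.82917.
Total real return ≈ -17.0832%.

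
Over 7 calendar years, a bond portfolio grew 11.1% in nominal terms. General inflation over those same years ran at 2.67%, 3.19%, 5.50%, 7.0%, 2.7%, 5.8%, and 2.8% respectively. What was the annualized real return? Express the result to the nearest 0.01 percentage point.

Cumulative inflation factor: 1.0267 × 1.0319 × 1.0550 × 1.070 × 1.027 × 1.058 × 1.028 ≈ 1.33588.
Nominal growth factor: 1.11100. Real growth factor = 1.11100 / 1.33588 ≈ 0.83166.
Annualized: 0.83166^(1/7) − 1 ≈ -0.02599.

-2.60%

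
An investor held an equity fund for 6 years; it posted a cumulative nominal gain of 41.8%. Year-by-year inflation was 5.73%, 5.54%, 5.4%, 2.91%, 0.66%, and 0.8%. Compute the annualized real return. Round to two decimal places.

Cumulative inflation factor: 1.0573 × 1.0554 × 1.054 × 1.0291 × 1.0066 × 1.008 ≈ 1.22809.
Nominal growth factor: 1.41800. Real growth factor = 1.41800 / 1.22809 ≈ 1.15464.
Annualized: 1.15464^(1/6) − 1 ≈ 0.02425.

2.43%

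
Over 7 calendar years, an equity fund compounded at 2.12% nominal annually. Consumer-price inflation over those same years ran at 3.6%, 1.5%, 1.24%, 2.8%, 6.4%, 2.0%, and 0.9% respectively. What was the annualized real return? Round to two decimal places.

Cumulative inflation factor: 1.036 × 1.015 × 1.0124 × 1.028 × 1.064 × 1.020 × 1.009 ≈ 1.19841.
Nominal growth factor: 1.15818. Real growth factor = 1.15818 / 1.19841 ≈ 0.96643.
Annualized: 0.96643^(1/7) − 1 ≈ -0.00487.

-0.49%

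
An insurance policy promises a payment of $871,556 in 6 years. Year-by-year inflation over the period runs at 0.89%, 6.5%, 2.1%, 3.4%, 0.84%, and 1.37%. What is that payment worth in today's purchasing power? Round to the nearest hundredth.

$751,638.48

Price-level factor over 6 years: 1.0089 × 1.065 × 1.021 × 1.034 × 1.0084 × 1.0137 ≈ 1.1595414933.
Purchasing power today: $871,556 divided by that factor.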